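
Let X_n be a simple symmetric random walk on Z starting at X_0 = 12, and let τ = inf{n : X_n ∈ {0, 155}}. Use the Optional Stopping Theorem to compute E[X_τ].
E[X_τ] = 12

X_n is a martingale and τ is a bounded-mean stopping time (indeed τ is finite a.s. with bounded expectation since the walk is in a bounded region). By the OST, E[X_τ] = E[X_0] = 12. Equivalently: E[X_τ] = 155 · P(hit 155 first) + 0 · P(hit 0 first) = 155 · (12/155) = 12.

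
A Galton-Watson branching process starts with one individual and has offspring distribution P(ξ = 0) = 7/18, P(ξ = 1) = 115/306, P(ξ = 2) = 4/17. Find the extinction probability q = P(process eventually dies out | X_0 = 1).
q = 1

Mean offspring μ = 0·7/18 + 1·115/306 + 2·4/17 = 259/306 ≤ 1. For μ ≤ 1 with offspring not concentrated at 1, the Galton-Watson process goes extinct almost surely, so q = 1.
(Algebraic check: The pgf is f(s) = 7/18 + 115/306·s + 4/17·s². The extinction probability q is the smallest fixed point of f in [0, 1]. Setting s = f(s):
  4/17·s² + (115/306 − 1)·s + 7/18 = 0
  4/17·s² − (7/18 + 4/17)·s + 7/18 = 0
which factors as (s − 1)·(4/17·s − 7/18) = 0, giving roots s = 1 and s = (7/18)/(4/17) = 119/72. Since 119/72 ≥ 1, the smallest root in [0, 1] is s = 1.)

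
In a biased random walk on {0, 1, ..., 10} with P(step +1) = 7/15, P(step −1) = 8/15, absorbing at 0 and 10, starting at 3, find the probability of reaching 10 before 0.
P(hit 10 before 0) = (1 − (8/7)^3) / (1 − (8/7)^10) = 139178767/791266575

Let u_k denote P(reach 10 before 0 | start at k). Boundary: u_0 = 0, u_10 = 1. Recurrence: u_k = 7/15·u_{k+1} + 8/15·u_{k-1} for 1 ≤ k ≤ 9. Try u_k = A + B·r^k with r = q/p = (8/15)/(7/15) = 8/7. Substitution satisfies the recurrence; boundary conditions give:
  u_k = (1 − r^k) / (1 − r^N) = (1 − (8/7)^3) / (1 − (8/7)^10) = 139178767/791266575.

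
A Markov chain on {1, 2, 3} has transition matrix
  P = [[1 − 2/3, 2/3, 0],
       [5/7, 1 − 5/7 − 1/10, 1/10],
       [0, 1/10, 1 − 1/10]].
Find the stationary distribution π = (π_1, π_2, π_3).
π = (15/43, 14/43, 14/43)

This is a birth-death chain on three states, which satisfies detailed balance: π_1 · P_{12} = π_2 · P_{21} and π_2 · P_{23} = π_3 · P_{32}.
From π_1 · 2/3 = π_2 · 5/7: π_2/π_1 = (2/3)/(5/7) = 14/15.
From π_2 · 1/10 = π_3 · 1/10: π_3/π_2 = (1/10)/(1/10) = 1.
Take π_1 proportional to 1; then unnormalized π = (1, 14/15, 14/15). Normalize by dividing by the sum 43/15:
  π = (15/43, 14/43, 14/43).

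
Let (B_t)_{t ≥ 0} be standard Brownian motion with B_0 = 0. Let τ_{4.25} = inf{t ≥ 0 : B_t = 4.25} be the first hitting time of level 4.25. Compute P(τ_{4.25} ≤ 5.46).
P(τ_{4.25} ≤ 5.46) = 2(1 − Φ(4.25/√5.46)) = 2(1 − Φ(1.8188)) ≈ 0.0689

By the reflection principle for standard BM, P(τ_b ≤ t) = 2 · P(B_t ≥ b). Since B_t ~ N(0, t), P(B_t ≥ 4.25) = 1 − Φ(4.25/√t) = 1 − Φ(4.25/√5.46) = 1 − Φ(1.8188) ≈ 0.03447. Doubling: P(τ_{4.25} ≤ 5.46) ≈ 2 · 0.03447 = 0.06894 ≈ 0.0689.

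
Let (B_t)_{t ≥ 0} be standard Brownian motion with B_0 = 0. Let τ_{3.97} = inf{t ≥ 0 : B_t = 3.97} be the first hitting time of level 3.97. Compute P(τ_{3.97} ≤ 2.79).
P(τ_{3.97} ≤ 2.79) = 2(1 − Φ(3.97/√2.79)) = 2(1 − Φ(2.3768)) ≈ 0.0175

By the reflection principle for standard BM, P(τ_b ≤ t) = 2 · P(B_t ≥ b). Since B_t ~ N(0, t), P(B_t ≥ 3.97) = 1 − Φ(3.97/√t) = 1 − Φ(3.97/√2.79) = 1 − Φ(2.3768) ≈ 0.00873. Doubling: P(τ_{3.97} ≤ 2.79) ≈ 2 · 0.00873 = 0.01746 ≈ 0.0175.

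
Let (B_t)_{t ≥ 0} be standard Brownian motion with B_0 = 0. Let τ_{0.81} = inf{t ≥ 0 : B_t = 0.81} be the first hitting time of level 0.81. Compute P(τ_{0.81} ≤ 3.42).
P(τ_{0.81} ≤ 3.42) = 2(1 − Φ(0.81/√3.42)) = 2(1 − Φ(0.4380)) ≈ 0.6614

By the reflection principle for standard BM, P(τ_b ≤ t) = 2 · P(B_t ≥ b). Since B_t ~ N(0, t), P(B_t ≥ 0.81) = 1 − Φ(0.81/√t) = 1 − Φ(0.81/√3.42) = 1 − Φ(0.4380) ≈ 0.33069. Doubling: P(τ_{0.81} ≤ 3.42) ≈ 2 · 0.33069 = 0.66138 ≈ 0.6614.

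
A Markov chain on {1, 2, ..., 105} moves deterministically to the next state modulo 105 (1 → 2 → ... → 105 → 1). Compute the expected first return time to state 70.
E[T_70 | X_0 = 70] = 105

The chain cycles deterministically, so starting at state 70 it returns in exactly 105 steps. Equivalently, the stationary distribution is uniform π_j = 1/105 for every state j, so by Kac's formula E[T_70] = 1/π_70 = 105.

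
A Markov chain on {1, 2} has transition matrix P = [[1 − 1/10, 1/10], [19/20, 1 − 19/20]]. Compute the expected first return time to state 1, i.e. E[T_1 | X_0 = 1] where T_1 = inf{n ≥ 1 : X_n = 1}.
E[T_1 | X_0 = 1] = 1/π_1 = 21/19

For an irreducible recurrent Markov chain with stationary distribution π, E[T_i | X_0 = i] = 1/π_i (Kac's formula). Here π_1 = (19/20)/(1/10 + 19/20) = (19/20)/(21/20) = 19/21, so E[T_1 | X_0 = 1] = 1/π_1 = (1/10 + 19/20)/(19/20) = (21/20)/(19/20) = 21/19.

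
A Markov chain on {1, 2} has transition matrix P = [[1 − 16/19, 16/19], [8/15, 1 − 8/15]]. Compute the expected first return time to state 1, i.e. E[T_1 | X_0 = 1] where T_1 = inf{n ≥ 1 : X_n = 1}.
E[T_1 | X_0 = 1] = 1/π_1 = 49/19

For an irreducible recurrent Markov chain with stationary distribution π, E[T_i | X_0 = i] = 1/π_i (Kac's formula). Here π_1 = (8/15)/(16/19 + 8/15) = (8/15)/(392/285) = 19/49, so E[T_1 | X_0 = 1] = 1/π_1 = (16/19 + 8/15)/(8/15) = (392/285)/(8/15) = 49/19.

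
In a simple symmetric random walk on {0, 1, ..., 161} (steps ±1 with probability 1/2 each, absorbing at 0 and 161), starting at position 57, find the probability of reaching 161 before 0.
P(hit 161 before 0) = 57/161

Let u_k = P(hit 161 before 0 | start at k). Then u_0 = 0, u_161 = 1, and u_k = u_{k-1}/2 + u_{k+1}/2 for 1 ≤ k ≤ 160. This harmonic recurrence is solved by u_k = k/161, giving u_57 = 57/161.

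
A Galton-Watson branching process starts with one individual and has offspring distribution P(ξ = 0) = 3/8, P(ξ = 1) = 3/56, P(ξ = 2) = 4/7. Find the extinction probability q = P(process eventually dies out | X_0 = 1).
q = 21/32

The pgf is f(s) = 3/8 + 3/56·s + 4/7·s². The extinction probability q is the smallest fixed point of f in [0, 1]. Setting s = f(s):
  4/7·s² + (3/56 − 1)·s + 3/8 = 0
  4/7·s² − (3/8 + 4/7)·s + 3/8 = 0
which factors as (s − 1)·(4/7·s − 3/8) = 0, giving roots s = 1 and s = (3/8)/(4/7) = 21/32.
Mean offspring μ = 3/56 + 2·4/7 = 67/56 > 1 (supercritical), so q < 1. The extinction probability is the smaller root: q = (3/8)/(4/7) = 21/32.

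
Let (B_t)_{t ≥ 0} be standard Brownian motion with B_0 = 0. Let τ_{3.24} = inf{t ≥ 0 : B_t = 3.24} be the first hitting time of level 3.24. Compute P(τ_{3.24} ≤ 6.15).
P(τ_{3.24} ≤ 6.15) = 2(1 − Φ(3.24/√6.15)) = 2(1 − Φ(1.3065)) ≈ 0.1914

By the reflection principle for standard BM, P(τ_b ≤ t) = 2 · P(B_t ≥ b). Since B_t ~ N(0, t), P(B_t ≥ 3.24) = 1 − Φ(3.24/√t) = 1 − Φ(3.24/√6.15) = 1 − Φ(1.3065) ≈ 0.09569. Doubling: P(τ_{3.24} ≤ 6.15) ≈ 2 · 0.09569 = 0.19138 ≈ 0.1914.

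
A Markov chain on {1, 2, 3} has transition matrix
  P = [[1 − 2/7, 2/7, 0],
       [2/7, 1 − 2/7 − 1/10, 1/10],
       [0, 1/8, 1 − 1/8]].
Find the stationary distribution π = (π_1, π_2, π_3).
π = (5/14, 5/14, 2/7)

This is a birth-death chain on three states, which satisfies detailed balance: π_1 · P_{12} = π_2 · P_{21} and π_2 · P_{23} = π_3 · P_{32}.
From π_1 · 2/7 = π_2 · 2/7: π_2/π_1 = (2/7)/(2/7) = 1.
From π_2 · 1/10 = π_3 · 1/8: π_3/π_2 = (1/10)/(1/8) = 4/5.
Take π_1 proportional to 1; then unnormalized π = (1, 1, 4/5). Normalize by dividing by the sum 14/5:
  π = (5/14, 5/14, 2/7).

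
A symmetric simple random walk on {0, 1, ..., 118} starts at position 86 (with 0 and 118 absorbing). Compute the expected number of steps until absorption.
E[τ | X_0 = 86] = 2752

Let v_k = E[τ | X_0 = k]. Boundary: v_0 = v_118 = 0. Recurrence: v_k = 1 + (v_{k-1} + v_{k+1})/2 for 1 ≤ k ≤ 117. The particular solution to v_k − (v_{k-1} + v_{k+1})/2 = 1 is v_k = −k^2. Adding homogeneous solution A + B k and matching boundaries gives v_k = k (118 − k). Substituting k = 86: v_86 = 86 · 32 = 2752.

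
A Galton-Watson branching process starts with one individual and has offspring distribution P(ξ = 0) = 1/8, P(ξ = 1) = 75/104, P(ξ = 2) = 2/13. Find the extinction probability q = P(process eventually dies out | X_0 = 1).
q = 13/16

The pgf is f(s) = 1/8 + 75/104·s + 2/13·s². The extinction probability q is the smallest fixed point of f in [0, 1]. Setting s = f(s):
  2/13·s² + (75/104 − 1)·s + 1/8 = 0
  2/13·s² − (1/8 + 2/13)·s + 1/8 = 0
which factors as (s − 1)·(2/13·s − 1/8) = 0, giving roots s = 1 and s = (1/8)/(2/13) = 13/16.
Mean offspring μ = 75/104 + 2·2/13 = 107/104 > 1 (supercritical), so q < 1. The extinction probability is the smaller root: q = (1/8)/(2/13) = 13/16.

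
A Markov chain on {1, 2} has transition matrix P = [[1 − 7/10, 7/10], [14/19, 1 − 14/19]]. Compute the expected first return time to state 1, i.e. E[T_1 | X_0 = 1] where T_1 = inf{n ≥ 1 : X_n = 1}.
E[T_1 | X_0 = 1] = 1/π_1 = 39/20

For an irreducible recurrent Markov chain with stationary distribution π, E[T_i | X_0 = i] = 1/π_i (Kac's formula). Here π_1 = (14/19)/(7/10 + 14/19) = (14/19)/(273/190) = 20/39, so E[T_1 | X_0 = 1] = 1/π_1 = (7/10 + 14/19)/(14/19) = (273/190)/(14/19) = 39/20.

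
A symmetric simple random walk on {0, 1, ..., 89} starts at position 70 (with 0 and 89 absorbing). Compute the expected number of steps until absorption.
E[τ | X_0 = 70] = 1330

Let v_k = E[τ | X_0 = k]. Boundary: v_0 = v_89 = 0. Recurrence: v_k = 1 + (v_{k-1} + v_{k+1})/2 for 1 ≤ k ≤ 88. The particular solution to v_k − (v_{k-1} + v_{k+1})/2 = 1 is v_k = −k^2. Adding homogeneous solution A + B k and matching boundaries gives v_k = k (89 − k). Substituting k = 70: v_70 = 70 · 19 = 1330.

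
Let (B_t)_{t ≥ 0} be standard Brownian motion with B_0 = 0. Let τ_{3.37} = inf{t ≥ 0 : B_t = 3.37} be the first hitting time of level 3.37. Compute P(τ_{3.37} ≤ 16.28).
P(τ_{3.37} ≤ 16.28) = 2(1 − Φ(3.37/√16.28)) = 2(1 − Φ(0.8352)) ≈ 0.4036

By the reflection principle for standard BM, P(τ_b ≤ t) = 2 · P(B_t ≥ b). Since B_t ~ N(0, t), P(B_t ≥ 3.37) = 1 − Φ(3.37/√t) = 1 − Φ(3.37/√16.28) = 1 − Φ(0.8352) ≈ 0.20180. Doubling: P(τ_{3.37} ≤ 16.28) ≈ 2 · 0.20180 = 0.40360 ≈ 0.4036.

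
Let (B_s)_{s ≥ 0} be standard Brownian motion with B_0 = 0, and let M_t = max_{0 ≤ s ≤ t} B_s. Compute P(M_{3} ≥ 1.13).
P(M_{3} ≥ 1.13) = 2·P(B_{3} ≥ 1.13) = 2(1 − Φ(1.13/√3)) ≈ 0.5141

By the reflection principle for Brownian motion, P(M_t ≥ a) = 2 · P(B_t ≥ a) for a ≥ 0. Since B_t ~ N(0, t), P(B_t ≥ 1.13) = 1 − Φ(1.13/√t) = 1 − Φ(1.13/√3) = 1 − Φ(0.6524). So
  P(M_{3} ≥ 1.13) = 2(1 − Φ(0.6524)) ≈ 0.5141.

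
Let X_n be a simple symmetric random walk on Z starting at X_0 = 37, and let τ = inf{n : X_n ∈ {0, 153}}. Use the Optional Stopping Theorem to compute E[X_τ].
E[X_τ] = 37

X_n is a martingale and τ is a bounded-mean stopping time (indeed τ is finite a.s. with bounded expectation since the walk is in a bounded region). By the OST, E[X_τ] = E[X_0] = 37. Equivalently: E[X_τ] = 153 · P(hit 153 first) + 0 · P(hit 0 first) = 153 · (37/153) = 37.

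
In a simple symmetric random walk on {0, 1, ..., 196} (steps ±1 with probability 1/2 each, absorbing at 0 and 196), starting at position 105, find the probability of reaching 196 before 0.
P(hit 196 before 0) = 105/196 = 15/28

Let u_k = P(hit 196 before 0 | start at k). Then u_0 = 0, u_196 = 1, and u_k = u_{k-1}/2 + u_{k+1}/2 for 1 ≤ k ≤ 195. This harmonic recurrence is solved by u_k = k/196, giving u_105 = 105/196 = 15/28.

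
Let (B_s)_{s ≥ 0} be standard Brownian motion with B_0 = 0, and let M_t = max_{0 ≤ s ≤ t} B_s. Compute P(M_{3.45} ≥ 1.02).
P(M_{3.45} ≥ 1.02) = 2·P(B_{3.45} ≥ 1.02) = 2(1 − Φ(1.02/√3.45)) ≈ 0.5829

By the reflection principle for Brownian motion, P(M_t ≥ a) = 2 · P(B_t ≥ a) for a ≥ 0. Since B_t ~ N(0, t), P(B_t ≥ 1.02) = 1 − Φ(1.02/√t) = 1 − Φ(1.02/√3.45) = 1 − Φ(0.5491). So
  P(M_{3.45} ≥ 1.02) = 2(1 − Φ(0.5491)) ≈ 0.5829.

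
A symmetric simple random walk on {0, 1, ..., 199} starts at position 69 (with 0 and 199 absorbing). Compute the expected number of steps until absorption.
E[τ | X_0 = 69] = 8970

Let v_k = E[τ | X_0 = k]. Boundary: v_0 = v_199 = 0. Recurrence: v_k = 1 + (v_{k-1} + v_{k+1})/2 for 1 ≤ k ≤ 198. The particular solution to v_k − (v_{k-1} + v_{k+1})/2 = 1 is v_k = −k^2. Adding homogeneous solution A + B k and matching boundaries gives v_k = k (199 − k). Substituting k = 69: v_69 = 69 · 130 = 8970.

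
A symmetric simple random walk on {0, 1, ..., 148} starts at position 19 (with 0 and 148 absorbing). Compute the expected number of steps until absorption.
E[τ | X_0 = 19] = 2451

Let v_k = E[τ | X_0 = k]. Boundary: v_0 = v_148 = 0. Recurrence: v_k = 1 + (v_{k-1} + v_{k+1})/2 for 1 ≤ k ≤ 147. The particular solution to v_k − (v_{k-1} + v_{k+1})/2 = 1 is v_k = −k^2. Adding homogeneous solution A + B k and matching boundaries gives v_k = k (148 − k). Substituting k = 19: v_19 = 19 · 129 = 2451.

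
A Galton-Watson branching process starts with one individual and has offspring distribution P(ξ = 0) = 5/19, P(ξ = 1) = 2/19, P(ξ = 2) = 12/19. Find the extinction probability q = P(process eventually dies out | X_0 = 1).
q = 5/12

The pgf is f(s) = 5/19 + 2/19·s + 12/19·s². The extinction probability q is the smallest fixed point of f in [0, 1]. Setting s = f(s):
  12/19·s² + (2/19 − 1)·s + 5/19 = 0
  12/19·s² − (5/19 + 12/19)·s + 5/19 = 0
which factors as (s − 1)·(12/19·s − 5/19) = 0, giving roots s = 1 and s = (5/19)/(12/19) = 5/12.
Mean offspring μ = 2/19 + 2·12/19 = 26/19 > 1 (supercritical), so q < 1. The extinction probability is the smaller root: q = (5/19)/(12/19) = 5/12.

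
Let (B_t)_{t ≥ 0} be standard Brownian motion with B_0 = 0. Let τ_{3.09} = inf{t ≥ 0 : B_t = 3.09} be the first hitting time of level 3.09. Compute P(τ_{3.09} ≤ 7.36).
P(τ_{3.09} ≤ 7.36) = 2(1 − Φ(3.09/√7.36)) = 2(1 − Φ(1.1390)) ≈ 0.2547

By the reflection principle for standard BM, P(τ_b ≤ t) = 2 · P(B_t ≥ b). Since B_t ~ N(0, t), P(B_t ≥ 3.09) = 1 − Φ(3.09/√t) = 1 − Φ(3.09/√7.36) = 1 − Φ(1.1390) ≈ 0.12735. Doubling: P(τ_{3.09} ≤ 7.36) ≈ 2 · 0.12735 = 0.25470 ≈ 0.2547.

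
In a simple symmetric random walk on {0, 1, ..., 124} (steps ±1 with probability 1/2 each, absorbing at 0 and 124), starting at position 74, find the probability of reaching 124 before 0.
P(hit 124 before 0) = 74/124 = 37/62

Let u_k = P(hit 124 before 0 | start at k). Then u_0 = 0, u_124 = 1, and u_k = u_{k-1}/2 + u_{k+1}/2 for 1 ≤ k ≤ 123. This harmonic recurrence is solved by u_k = k/124, giving u_74 = 74/124 = 37/62.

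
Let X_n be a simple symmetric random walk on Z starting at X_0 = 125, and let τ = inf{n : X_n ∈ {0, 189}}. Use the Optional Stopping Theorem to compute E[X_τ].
E[X_τ] = 125

X_n is a martingale and τ is a bounded-mean stopping time (indeed τ is finite a.s. with bounded expectation since the walk is in a bounded region). By the OST, E[X_τ] = E[X_0] = 125. Equivalently: E[X_τ] = 189 · P(hit 189 first) + 0 · P(hit 0 first) = 189 · (125/189) = 125.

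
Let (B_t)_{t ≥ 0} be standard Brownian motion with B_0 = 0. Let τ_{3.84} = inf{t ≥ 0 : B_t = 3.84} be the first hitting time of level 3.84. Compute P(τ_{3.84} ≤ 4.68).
P(τ_{3.84} ≤ 4.68) = 2(1 − Φ(3.84/√4.68)) = 2(1 − Φ(1.7750)) ≈ 0.0759

By the reflection principle for standard BM, P(τ_b ≤ t) = 2 · P(B_t ≥ b). Since B_t ~ N(0, t), P(B_t ≥ 3.84) = 1 − Φ(3.84/√t) = 1 − Φ(3.84/√4.68) = 1 − Φ(1.7750) ≈ 0.03795. Doubling: P(τ_{3.84} ≤ 4.68) ≈ 2 · 0.03795 = 0.07590 ≈ 0.0759.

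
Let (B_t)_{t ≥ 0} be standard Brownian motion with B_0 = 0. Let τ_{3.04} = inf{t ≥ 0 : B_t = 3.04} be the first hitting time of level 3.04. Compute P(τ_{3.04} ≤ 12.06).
P(τ_{3.04} ≤ 12.06) = 2(1 − Φ(3.04/√12.06)) = 2(1 − Φ(0.8754)) ≈ 0.3814

By the reflection principle for standard BM, P(τ_b ≤ t) = 2 · P(B_t ≥ b). Since B_t ~ N(0, t), P(B_t ≥ 3.04) = 1 − Φ(3.04/√t) = 1 − Φ(3.04/√12.06) = 1 − Φ(0.8754) ≈ 0.19068. Doubling: P(τ_{3.04} ≤ 12.06) ≈ 2 · 0.19068 = 0.38136 ≈ 0.3814.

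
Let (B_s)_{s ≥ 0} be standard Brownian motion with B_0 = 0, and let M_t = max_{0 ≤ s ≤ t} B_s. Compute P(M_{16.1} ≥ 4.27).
P(M_{16.1} ≥ 4.27) = 2·P(B_{16.1} ≥ 4.27) = 2(1 − Φ(4.27/√16.1)) ≈ 0.2872

By the reflection principle for Brownian motion, P(M_t ≥ a) = 2 · P(B_t ≥ a) for a ≥ 0. Since B_t ~ N(0, t), P(B_t ≥ 4.27) = 1 − Φ(4.27/√t) = 1 − Φ(4.27/√16.1) = 1 − Φ(1.0642). So
  P(M_{16.1} ≥ 4.27) = 2(1 − Φ(1.0642)) ≈ 0.2872.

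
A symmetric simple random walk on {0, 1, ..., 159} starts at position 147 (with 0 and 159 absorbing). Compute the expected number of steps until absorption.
E[τ | X_0 = 147] = 1764

Let v_k = E[τ | X_0 = k]. Boundary: v_0 = v_159 = 0. Recurrence: v_k = 1 + (v_{k-1} + v_{k+1})/2 for 1 ≤ k ≤ 158. The particular solution to v_k − (v_{k-1} + v_{k+1})/2 = 1 is v_k = −k^2. Adding homogeneous solution A + B k and matching boundaries gives v_k = k (159 − k). Substituting k = 147: v_147 = 147 · 12 = 1764.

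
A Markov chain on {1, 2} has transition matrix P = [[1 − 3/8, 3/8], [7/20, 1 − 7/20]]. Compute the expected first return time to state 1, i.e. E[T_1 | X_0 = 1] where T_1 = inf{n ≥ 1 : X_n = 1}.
E[T_1 | X_0 = 1] = 1/π_1 = 29/14

For an irreducible recurrent Markov chain with stationary distribution π, E[T_i | X_0 = i] = 1/π_i (Kac's formula). Here π_1 = (7/20)/(3/8 + 7/20) = (7/20)/(29/40) = 14/29, so E[T_1 | X_0 = 1] = 1/π_1 = (3/8 + 7/20)/(7/20) = (29/40)/(7/20) = 29/14.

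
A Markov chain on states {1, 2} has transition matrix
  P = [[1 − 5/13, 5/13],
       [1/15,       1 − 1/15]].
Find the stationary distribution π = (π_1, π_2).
π_1 = 13/88, π_2 = 75/88

Solve πP = π with π_1 + π_2 = 1. From πP = π: π_1 · (1 − 5/13) + π_2 · 1/15 = π_1 ⇒ π_2 · 1/15 = π_1 · 5/13 ⇒ π_2/π_1 = (5/13)/(1/15) = 75/13. Together with π_1 + π_2 = 1:
  π_1 = (1/15)/(5/13 + 1/15) = (1/15)/(88/195) = 13/88,
  π_2 = (5/13)/(5/13 + 1/15) = (5/13)/(88/195) = 75/88.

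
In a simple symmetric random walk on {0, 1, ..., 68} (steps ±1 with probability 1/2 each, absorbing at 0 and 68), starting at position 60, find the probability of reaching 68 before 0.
P(hit 68 before 0) = 60/68 = 15/17

Let u_k = P(hit 68 before 0 | start at k). Then u_0 = 0, u_68 = 1, and u_k = u_{k-1}/2 + u_{k+1}/2 for 1 ≤ k ≤ 67. This harmonic recurrence is solved by u_k = k/68, giving u_60 = 60/68 = 15/17.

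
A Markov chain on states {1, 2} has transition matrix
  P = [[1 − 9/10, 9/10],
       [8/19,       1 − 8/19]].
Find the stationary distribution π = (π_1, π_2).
π_1 = 80/251, π_2 = 171/251

Solve πP = π with π_1 + π_2 = 1. From πP = π: π_1 · (1 − 9/10) + π_2 · 8/19 = π_1 ⇒ π_2 · 8/19 = π_1 · 9/10 ⇒ π_2/π_1 = (9/10)/(8/19) = 171/80. Together with π_1 + π_2 = 1:
  π_1 = (8/19)/(9/10 + 8/19) = (8/19)/(251/190) = 80/251,
  π_2 = (9/10)/(9/10 + 8/19) = (9/10)/(251/190) = 171/251.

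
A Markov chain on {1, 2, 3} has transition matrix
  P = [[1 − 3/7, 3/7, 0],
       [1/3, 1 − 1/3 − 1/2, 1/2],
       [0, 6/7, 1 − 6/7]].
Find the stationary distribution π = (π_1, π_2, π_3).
π = (28/85, 36/85, 21/85)

This is a birth-death chain on three states, which satisfies detailed balance: π_1 · P_{12} = π_2 · P_{21} and π_2 · P_{23} = π_3 · P_{32}.
From π_1 · 3/7 = π_2 · 1/3: π_2/π_1 = (3/7)/(1/3) = 9/7.
From π_2 · 1/2 = π_3 · 6/7: π_3/π_2 = (1/2)/(6/7) = 7/12.
Take π_1 proportional to 1; then unnormalized π = (1, 9/7, 3/4). Normalize by dividing by the sum 85/28:
  π = (28/85, 36/85, 21/85).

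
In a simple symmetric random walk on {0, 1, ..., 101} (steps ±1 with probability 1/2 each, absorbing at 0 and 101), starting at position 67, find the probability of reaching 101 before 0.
P(hit 101 before 0) = 67/101

Let u_k = P(hit 101 before 0 | start at k). Then u_0 = 0, u_101 = 1, and u_k = u_{k-1}/2 + u_{k+1}/2 for 1 ≤ k ≤ 100. This harmonic recurrence is solved by u_k = k/101, giving u_67 = 67/101.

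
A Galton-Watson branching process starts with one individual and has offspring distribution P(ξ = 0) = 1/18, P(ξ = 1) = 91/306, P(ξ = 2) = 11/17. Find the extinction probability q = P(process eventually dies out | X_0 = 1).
q = 17/198

The pgf is f(s) = 1/18 + 91/306·s + 11/17·s². The extinction probability q is the smallest fixed point of f in [0, 1]. Setting s = f(s):
  11/17·s² + (91/306 − 1)·s + 1/18 = 0
  11/17·s² − (1/18 + 11/17)·s + 1/18 = 0
which factors as (s − 1)·(11/17·s − 1/18) = 0, giving roots s = 1 and s = (1/18)/(11/17) = 17/198.
Mean offspring μ = 91/306 + 2·11/17 = 487/306 > 1 (supercritical), so q < 1. The extinction probability is the smaller root: q = (1/18)/(11/17) = 17/198.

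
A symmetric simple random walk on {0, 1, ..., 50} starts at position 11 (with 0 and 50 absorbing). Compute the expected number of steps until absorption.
E[τ | X_0 = 11] = 429

Let v_k = E[τ | X_0 = k]. Boundary: v_0 = v_50 = 0. Recurrence: v_k = 1 + (v_{k-1} + v_{k+1})/2 for 1 ≤ k ≤ 49. The particular solution to v_k − (v_{k-1} + v_{k+1})/2 = 1 is v_k = −k^2. Adding homogeneous solution A + B k and matching boundaries gives v_k = k (50 − k). Substituting k = 11: v_11 = 11 · 39 = 429.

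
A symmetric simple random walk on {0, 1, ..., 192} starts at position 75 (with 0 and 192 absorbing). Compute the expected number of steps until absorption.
E[τ | X_0 = 75] = 8775

Let v_k = E[τ | X_0 = k]. Boundary: v_0 = v_192 = 0. Recurrence: v_k = 1 + (v_{k-1} + v_{k+1})/2 for 1 ≤ k ≤ 191. The particular solution to v_k − (v_{k-1} + v_{k+1})/2 = 1 is v_k = −k^2. Adding homogeneous solution A + B k and matching boundaries gives v_k = k (192 − k). Substituting k = 75: v_75 = 75 · 117 = 8775.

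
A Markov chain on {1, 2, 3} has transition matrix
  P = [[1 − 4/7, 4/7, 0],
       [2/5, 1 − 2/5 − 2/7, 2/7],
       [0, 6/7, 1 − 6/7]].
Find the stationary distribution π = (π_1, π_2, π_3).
π = (21/61, 30/61, 10/61)

This is a birth-death chain on three states, which satisfies detailed balance: π_1 · P_{12} = π_2 · P_{21} and π_2 · P_{23} = π_3 · P_{32}.
From π_1 · 4/7 = π_2 · 2/5: π_2/π_1 = (4/7)/(2/5) = 10/7.
From π_2 · 2/7 = π_3 · 6/7: π_3/π_2 = (2/7)/(6/7) = 1/3.
Take π_1 proportional to 1; then unnormalized π = (1, 10/7, 10/21). Normalize by dividing by the sum 61/21:
  π = (21/61, 30/61, 10/61).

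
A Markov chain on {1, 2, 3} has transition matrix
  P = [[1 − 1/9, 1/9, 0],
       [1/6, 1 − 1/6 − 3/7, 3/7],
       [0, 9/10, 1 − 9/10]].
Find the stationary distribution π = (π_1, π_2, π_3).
π = (63/125, 42/125, 4/25)

This is a birth-death chain on three states, which satisfies detailed balance: π_1 · P_{12} = π_2 · P_{21} and π_2 · P_{23} = π_3 · P_{32}.
From π_1 · 1/9 = π_2 · 1/6: π_2/π_1 = (1/9)/(1/6) = 2/3.
From π_2 · 3/7 = π_3 · 9/10: π_3/π_2 = (3/7)/(9/10) = 10/21.
Take π_1 proportional to 1; then unnormalized π = (1, 2/3, 20/63). Normalize by dividing by the sum 125/63:
  π = (63/125, 42/125, 4/25).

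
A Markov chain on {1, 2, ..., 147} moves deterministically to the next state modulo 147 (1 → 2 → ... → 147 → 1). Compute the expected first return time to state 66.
E[T_66 | X_0 = 66] = 147

The chain cycles deterministically, so starting at state 66 it returns in exactly 147 steps. Equivalently, the stationary distribution is uniform π_j = 1/147 for every state j, so by Kac's formula E[T_66] = 1/π_66 = 147.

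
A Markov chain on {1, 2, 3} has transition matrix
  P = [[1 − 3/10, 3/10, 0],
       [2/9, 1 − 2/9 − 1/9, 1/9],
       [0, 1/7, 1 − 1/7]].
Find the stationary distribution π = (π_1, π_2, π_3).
π = (5/17, 27/68, 21/68)

This is a birth-death chain on three states, which satisfies detailed balance: π_1 · P_{12} = π_2 · P_{21} and π_2 · P_{23} = π_3 · P_{32}.
From π_1 · 3/10 = π_2 · 2/9: π_2/π_1 = (3/10)/(2/9) = 27/20.
From π_2 · 1/9 = π_3 · 1/7: π_3/π_2 = (1/9)/(1/7) = 7/9.
Take π_1 proportional to 1; then unnormalized π = (1, 27/20, 21/20). Normalize by dividing by the sum 17/5:
  π = (5/17, 27/68, 21/68).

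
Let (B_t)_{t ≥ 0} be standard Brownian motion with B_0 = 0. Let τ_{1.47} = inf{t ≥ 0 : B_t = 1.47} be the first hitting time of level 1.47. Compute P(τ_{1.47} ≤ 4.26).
P(τ_{1.47} ≤ 4.26) = 2(1 − Φ(1.47/√4.26)) = 2(1 − Φ(0.7122)) ≈ 0.4763

By the reflection principle for standard BM, P(τ_b ≤ t) = 2 · P(B_t ≥ b). Since B_t ~ N(0, t), P(B_t ≥ 1.47) = 1 − Φ(1.47/√t) = 1 − Φ(1.47/√4.26) = 1 − Φ(0.7122) ≈ 0.23817. Doubling: P(τ_{1.47} ≤ 4.26) ≈ 2 · 0.23817 = 0.47634 ≈ 0.4763.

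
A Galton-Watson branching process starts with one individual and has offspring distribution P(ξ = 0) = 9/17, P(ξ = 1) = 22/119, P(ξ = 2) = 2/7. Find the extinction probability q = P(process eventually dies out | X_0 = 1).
q = 1

Mean offspring μ = 0·9/17 + 1·22/119 + 2·2/7 = 90/119 ≤ 1. For μ ≤ 1 with offspring not concentrated at 1, the Galton-Watson process goes extinct almost surely, so q = 1.
(Algebraic check: The pgf is f(s) = 9/17 + 22/119·s + 2/7·s². The extinction probability q is the smallest fixed point of f in [0, 1]. Setting s = f(s):
  2/7·s² + (22/119 − 1)·s + 9/17 = 0
  2/7·s² − (9/17 + 2/7)·s + 9/17 = 0
which factors as (s − 1)·(2/7·s − 9/17) = 0, giving roots s = 1 and s = (9/17)/(2/7) = 63/34. Since 63/34 ≥ 1, the smallest root in [0, 1] is s = 1.)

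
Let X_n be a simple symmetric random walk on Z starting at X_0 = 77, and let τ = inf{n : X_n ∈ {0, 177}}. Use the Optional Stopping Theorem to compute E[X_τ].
E[X_τ] = 77

X_n is a martingale and τ is a bounded-mean stopping time (indeed τ is finite a.s. with bounded expectation since the walk is in a bounded region). By the OST, E[X_τ] = E[X_0] = 77. Equivalently: E[X_τ] = 177 · P(hit 177 first) + 0 · P(hit 0 first) = 177 · (77/177) = 77.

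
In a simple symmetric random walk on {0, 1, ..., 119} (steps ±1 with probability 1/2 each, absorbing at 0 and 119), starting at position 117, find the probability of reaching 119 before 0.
P(hit 119 before 0) = 117/119

Let u_k = P(hit 119 before 0 | start at k). Then u_0 = 0, u_119 = 1, and u_k = u_{k-1}/2 + u_{k+1}/2 for 1 ≤ k ≤ 118. This harmonic recurrence is solved by u_k = k/119, giving u_117 = 117/119.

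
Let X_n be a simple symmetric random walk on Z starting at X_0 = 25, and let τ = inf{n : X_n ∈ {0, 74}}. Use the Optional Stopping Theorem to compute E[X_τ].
E[X_τ] = 25

X_n is a martingale and τ is a bounded-mean stopping time (indeed τ is finite a.s. with bounded expectation since the walk is in a bounded region). By the OST, E[X_τ] = E[X_0] = 25. Equivalently: E[X_τ] = 74 · P(hit 74 first) + 0 · P(hit 0 first) = 74 · (25/74) = 25.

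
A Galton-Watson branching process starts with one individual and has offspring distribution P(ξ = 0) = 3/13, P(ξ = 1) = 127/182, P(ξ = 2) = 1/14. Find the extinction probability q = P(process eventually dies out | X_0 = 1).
q = 1

Mean offspring μ = 0·3/13 + 1·127/182 + 2·1/14 = 153/182 ≤ 1. For μ ≤ 1 with offspring not concentrated at 1, the Galton-Watson process goes extinct almost surely, so q = 1.
(Algebraic check: The pgf is f(s) = 3/13 + 127/182·s + 1/14·s². The extinction probability q is the smallest fixed point of f in [0, 1]. Setting s = f(s):
  1/14·s² + (127/182 − 1)·s + 3/13 = 0
  1/14·s² − (3/13 + 1/14)·s + 3/13 = 0
which factors as (s − 1)·(1/14·s − 3/13) = 0, giving roots s = 1 and s = (3/13)/(1/14) = 42/13. Since 42/13 ≥ 1, the smallest root in [0, 1] is s = 1.)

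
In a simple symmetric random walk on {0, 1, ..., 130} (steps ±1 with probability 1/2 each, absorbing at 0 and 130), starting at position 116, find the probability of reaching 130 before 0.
P(hit 130 before 0) = 116/130 = 58/65

Let u_k = P(hit 130 before 0 | start at k). Then u_0 = 0, u_130 = 1, and u_k = u_{k-1}/2 + u_{k+1}/2 for 1 ≤ k ≤ 129. This harmonic recurrence is solved by u_k = k/130, giving u_116 = 116/130 = 58/65.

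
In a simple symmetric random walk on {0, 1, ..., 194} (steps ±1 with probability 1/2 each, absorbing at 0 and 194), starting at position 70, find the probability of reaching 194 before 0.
P(hit 194 before 0) = 70/194 = 35/97

Let u_k = P(hit 194 before 0 | start at k). Then u_0 = 0, u_194 = 1, and u_k = u_{k-1}/2 + u_{k+1}/2 for 1 ≤ k ≤ 193. This harmonic recurrence is solved by u_k = k/194, giving u_70 = 70/194 = 35/97.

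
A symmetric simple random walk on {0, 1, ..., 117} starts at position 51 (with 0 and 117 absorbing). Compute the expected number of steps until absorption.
E[τ | X_0 = 51] = 3366

Let v_k = E[τ | X_0 = k]. Boundary: v_0 = v_117 = 0. Recurrence: v_k = 1 + (v_{k-1} + v_{k+1})/2 for 1 ≤ k ≤ 116. The particular solution to v_k − (v_{k-1} + v_{k+1})/2 = 1 is v_k = −k^2. Adding homogeneous solution A + B k and matching boundaries gives v_k = k (117 − k). Substituting k = 51: v_51 = 51 · 66 = 3366.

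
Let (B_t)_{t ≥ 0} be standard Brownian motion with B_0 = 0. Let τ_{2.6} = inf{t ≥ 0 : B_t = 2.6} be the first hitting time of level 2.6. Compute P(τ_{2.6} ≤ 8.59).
P(τ_{2.6} ≤ 8.59) = 2(1 − Φ(2.6/√8.59)) = 2(1 − Φ(0.8871)) ≈ 0.3750

By the reflection principle for standard BM, P(τ_b ≤ t) = 2 · P(B_t ≥ b). Since B_t ~ N(0, t), P(B_t ≥ 2.6) = 1 − Φ(2.6/√t) = 1 − Φ(2.6/√8.59) = 1 − Φ(0.8871) ≈ 0.18751. Doubling: P(τ_{2.6} ≤ 8.59) ≈ 2 · 0.18751 = 0.37502 ≈ 0.3750.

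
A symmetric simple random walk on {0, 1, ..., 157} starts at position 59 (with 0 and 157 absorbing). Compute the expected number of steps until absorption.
E[τ | X_0 = 59] = 5782

Let v_k = E[τ | X_0 = k]. Boundary: v_0 = v_157 = 0. Recurrence: v_k = 1 + (v_{k-1} + v_{k+1})/2 for 1 ≤ k ≤ 156. The particular solution to v_k − (v_{k-1} + v_{k+1})/2 = 1 is v_k = −k^2. Adding homogeneous solution A + B k and matching boundaries gives v_k = k (157 − k). Substituting k = 59: v_59 = 59 · 98 = 5782.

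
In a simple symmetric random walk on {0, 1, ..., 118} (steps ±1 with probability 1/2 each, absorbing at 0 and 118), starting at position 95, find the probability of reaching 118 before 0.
P(hit 118 before 0) = 95/118

Let u_k = P(hit 118 before 0 | start at k). Then u_0 = 0, u_118 = 1, and u_k = u_{k-1}/2 + u_{k+1}/2 for 1 ≤ k ≤ 117. This harmonic recurrence is solved by u_k = k/118, giving u_95 = 95/118.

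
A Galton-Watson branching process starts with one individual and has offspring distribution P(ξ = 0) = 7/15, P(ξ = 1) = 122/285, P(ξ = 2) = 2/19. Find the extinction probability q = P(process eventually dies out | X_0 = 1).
q = 1

Mean offspring μ = 0·7/15 + 1·122/285 + 2·2/19 = 182/285 ≤ 1. For μ ≤ 1 with offspring not concentrated at 1, the Galton-Watson process goes extinct almost surely, so q = 1.
(Algebraic check: The pgf is f(s) = 7/15 + 122/285·s + 2/19·s². The extinction probability q is the smallest fixed point of f in [0, 1]. Setting s = f(s):
  2/19·s² + (122/285 − 1)·s + 7/15 = 0
  2/19·s² − (7/15 + 2/19)·s + 7/15 = 0
which factors as (s − 1)·(2/19·s − 7/15) = 0, giving roots s = 1 and s = (7/15)/(2/19) = 133/30. Since 133/30 ≥ 1, the smallest root in [0, 1] is s = 1.)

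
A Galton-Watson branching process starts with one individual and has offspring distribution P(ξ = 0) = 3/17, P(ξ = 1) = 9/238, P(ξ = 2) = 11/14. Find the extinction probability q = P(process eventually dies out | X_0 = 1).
q = 42/187

The pgf is f(s) = 3/17 + 9/238·s + 11/14·s². The extinction probability q is the smallest fixed point of f in [0, 1]. Setting s = f(s):
  11/14·s² + (9/238 − 1)·s + 3/17 = 0
  11/14·s² − (3/17 + 11/14)·s + 3/17 = 0
which factors as (s − 1)·(11/14·s − 3/17) = 0, giving roots s = 1 and s = (3/17)/(11/14) = 42/187.
Mean offspring μ = 9/238 + 2·11/14 = 383/238 > 1 (supercritical), so q < 1. The extinction probability is the smaller root: q = (3/17)/(11/14) = 42/187.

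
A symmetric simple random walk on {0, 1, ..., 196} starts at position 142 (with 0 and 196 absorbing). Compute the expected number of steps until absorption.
E[τ | X_0 = 142] = 7668

Let v_k = E[τ | X_0 = k]. Boundary: v_0 = v_196 = 0. Recurrence: v_k = 1 + (v_{k-1} + v_{k+1})/2 for 1 ≤ k ≤ 195. The particular solution to v_k − (v_{k-1} + v_{k+1})/2 = 1 is v_k = −k^2. Adding homogeneous solution A + B k and matching boundaries gives v_k = k (196 − k). Substituting k = 142: v_142 = 142 · 54 = 7668.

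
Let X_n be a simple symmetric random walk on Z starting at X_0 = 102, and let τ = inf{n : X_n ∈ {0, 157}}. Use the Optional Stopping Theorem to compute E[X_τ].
E[X_τ] = 102

X_n is a martingale and τ is a bounded-mean stopping time (indeed τ is finite a.s. with bounded expectation since the walk is in a bounded region). By the OST, E[X_τ] = E[X_0] = 102. Equivalently: E[X_τ] = 157 · P(hit 157 first) + 0 · P(hit 0 first) = 157 · (102/157) = 102.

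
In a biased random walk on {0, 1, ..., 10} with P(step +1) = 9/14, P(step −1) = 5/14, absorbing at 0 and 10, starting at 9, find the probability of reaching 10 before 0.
P(hit 10 before 0) = (1 − (5/9)^9) / (1 − (5/9)^10) = 867301569/869254694

Let u_k denote P(reach 10 before 0 | start at k). Boundary: u_0 = 0, u_10 = 1. Recurrence: u_k = 9/14·u_{k+1} + 5/14·u_{k-1} for 1 ≤ k ≤ 9. Try u_k = A + B·r^k with r = q/p = (5/14)/(9/14) = 5/9. Substitution satisfies the recurrence; boundary conditions give:
  u_k = (1 − r^k) / (1 − r^N) = (1 − (5/9)^9) / (1 − (5/9)^10) = 867301569/869254694.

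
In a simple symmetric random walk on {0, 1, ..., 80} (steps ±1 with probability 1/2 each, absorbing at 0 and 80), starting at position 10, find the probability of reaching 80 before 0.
P(hit 80 before 0) = 10/80 = 1/8

Let u_k = P(hit 80 before 0 | start at k). Then u_0 = 0, u_80 = 1, and u_k = u_{k-1}/2 + u_{k+1}/2 for 1 ≤ k ≤ 79. This harmonic recurrence is solved by u_k = k/80, giving u_10 = 10/80 = 1/8.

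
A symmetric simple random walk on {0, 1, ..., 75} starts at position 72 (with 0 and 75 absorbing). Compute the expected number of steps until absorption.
E[τ | X_0 = 72] = 216

Let v_k = E[τ | X_0 = k]. Boundary: v_0 = v_75 = 0. Recurrence: v_k = 1 + (v_{k-1} + v_{k+1})/2 for 1 ≤ k ≤ 74. The particular solution to v_k − (v_{k-1} + v_{k+1})/2 = 1 is v_k = −k^2. Adding homogeneous solution A + B k and matching boundaries gives v_k = k (75 − k). Substituting k = 72: v_72 = 72 · 3 = 216.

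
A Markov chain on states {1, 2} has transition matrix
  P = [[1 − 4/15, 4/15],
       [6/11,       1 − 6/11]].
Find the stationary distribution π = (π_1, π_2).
π_1 = 45/67, π_2 = 22/67

Solve πP = π with π_1 + π_2 = 1. From πP = π: π_1 · (1 − 4/15) + π_2 · 6/11 = π_1 ⇒ π_2 · 6/11 = π_1 · 4/15 ⇒ π_2/π_1 = (4/15)/(6/11) = 22/45. Together with π_1 + π_2 = 1:
  π_1 = (6/11)/(4/15 + 6/11) = (6/11)/(134/165) = 45/67,
  π_2 = (4/15)/(4/15 + 6/11) = (4/15)/(134/165) = 22/67.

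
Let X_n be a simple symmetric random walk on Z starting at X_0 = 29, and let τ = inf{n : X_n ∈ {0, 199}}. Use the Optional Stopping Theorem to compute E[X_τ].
E[X_τ] = 29

X_n is a martingale and τ is a bounded-mean stopping time (indeed τ is finite a.s. with bounded expectation since the walk is in a bounded region). By the OST, E[X_τ] = E[X_0] = 29. Equivalently: E[X_τ] = 199 · P(hit 199 first) + 0 · P(hit 0 first) = 199 · (29/199) = 29.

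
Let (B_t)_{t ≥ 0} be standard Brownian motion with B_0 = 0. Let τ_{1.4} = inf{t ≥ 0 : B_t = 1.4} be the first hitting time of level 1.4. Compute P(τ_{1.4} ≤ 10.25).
P(τ_{1.4} ≤ 10.25) = 2(1 − Φ(1.4/√10.25)) = 2(1 − Φ(0.4373)) ≈ 0.6619

By the reflection principle for standard BM, P(τ_b ≤ t) = 2 · P(B_t ≥ b). Since B_t ~ N(0, t), P(B_t ≥ 1.4) = 1 − Φ(1.4/√t) = 1 − Φ(1.4/√10.25) = 1 − Φ(0.4373) ≈ 0.33095. Doubling: P(τ_{1.4} ≤ 10.25) ≈ 2 · 0.33095 = 0.66190 ≈ 0.6619.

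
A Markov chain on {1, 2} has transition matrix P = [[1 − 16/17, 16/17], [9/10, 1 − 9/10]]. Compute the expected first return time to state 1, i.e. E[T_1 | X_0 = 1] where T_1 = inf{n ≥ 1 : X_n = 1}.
E[T_1 | X_0 = 1] = 1/π_1 = 313/153

For an irreducible recurrent Markov chain with stationary distribution π, E[T_i | X_0 = i] = 1/π_i (Kac's formula). Here π_1 = (9/10)/(16/17 + 9/10) = (9/10)/(313/170) = 153/313, so E[T_1 | X_0 = 1] = 1/π_1 = (16/17 + 9/10)/(9/10) = (313/170)/(9/10) = 313/153.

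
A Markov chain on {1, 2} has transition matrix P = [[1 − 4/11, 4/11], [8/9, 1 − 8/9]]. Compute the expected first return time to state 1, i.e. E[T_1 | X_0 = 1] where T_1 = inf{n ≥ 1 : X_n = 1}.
E[T_1 | X_0 = 1] = 1/π_1 = 31/22

For an irreducible recurrent Markov chain with stationary distribution π, E[T_i | X_0 = i] = 1/π_i (Kac's formula). Here π_1 = (8/9)/(4/11 + 8/9) = (8/9)/(124/99) = 22/31, so E[T_1 | X_0 = 1] = 1/π_1 = (4/11 + 8/9)/(8/9) = (124/99)/(8/9) = 31/22.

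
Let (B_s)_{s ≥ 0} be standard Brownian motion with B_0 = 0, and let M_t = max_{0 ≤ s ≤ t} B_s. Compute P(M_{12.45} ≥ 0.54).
P(M_{12.45} ≥ 0.54) = 2·P(B_{12.45} ≥ 0.54) = 2(1 − Φ(0.54/√12.45)) ≈ 0.8784

By the reflection principle for Brownian motion, P(M_t ≥ a) = 2 · P(B_t ≥ a) for a ≥ 0. Since B_t ~ N(0, t), P(B_t ≥ 0.54) = 1 − Φ(0.54/√t) = 1 − Φ(0.54/√12.45) = 1 − Φ(0.1530). So
  P(M_{12.45} ≥ 0.54) = 2(1 − Φ(0.1530)) ≈ 0.8784.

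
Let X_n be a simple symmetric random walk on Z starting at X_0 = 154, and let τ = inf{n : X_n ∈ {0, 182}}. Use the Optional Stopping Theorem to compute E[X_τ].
E[X_τ] = 154

X_n is a martingale and τ is a bounded-mean stopping time (indeed τ is finite a.s. with bounded expectation since the walk is in a bounded region). By the OST, E[X_τ] = E[X_0] = 154. Equivalently: E[X_τ] = 182 · P(hit 182 first) + 0 · P(hit 0 first) = 182 · (154/182) = 154.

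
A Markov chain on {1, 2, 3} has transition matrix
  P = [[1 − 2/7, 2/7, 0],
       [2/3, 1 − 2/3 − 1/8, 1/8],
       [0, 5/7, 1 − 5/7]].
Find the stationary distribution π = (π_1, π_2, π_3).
π = (280/421, 120/421, 21/421)

This is a birth-death chain on three states, which satisfies detailed balance: π_1 · P_{12} = π_2 · P_{21} and π_2 · P_{23} = π_3 · P_{32}.
From π_1 · 2/7 = π_2 · 2/3: π_2/π_1 = (2/7)/(2/3) = 3/7.
From π_2 · 1/8 = π_3 · 5/7: π_3/π_2 = (1/8)/(5/7) = 7/40.
Take π_1 proportional to 1; then unnormalized π = (1, 3/7, 3/40). Normalize by dividing by the sum 421/280:
  π = (280/421, 120/421, 21/421).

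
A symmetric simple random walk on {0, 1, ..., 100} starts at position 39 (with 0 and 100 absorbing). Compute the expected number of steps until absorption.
E[τ | X_0 = 39] = 2379

Let v_k = E[τ | X_0 = k]. Boundary: v_0 = v_100 = 0. Recurrence: v_k = 1 + (v_{k-1} + v_{k+1})/2 for 1 ≤ k ≤ 99. The particular solution to v_k − (v_{k-1} + v_{k+1})/2 = 1 is v_k = −k^2. Adding homogeneous solution A + B k and matching boundaries gives v_k = k (100 − k). Substituting k = 39: v_39 = 39 · 61 = 2379.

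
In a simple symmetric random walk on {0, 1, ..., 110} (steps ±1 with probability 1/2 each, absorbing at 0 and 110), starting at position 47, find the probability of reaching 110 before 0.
P(hit 110 before 0) = 47/110

Let u_k = P(hit 110 before 0 | start at k). Then u_0 = 0, u_110 = 1, and u_k = u_{k-1}/2 + u_{k+1}/2 for 1 ≤ k ≤ 109. This harmonic recurrence is solved by u_k = k/110, giving u_47 = 47/110.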